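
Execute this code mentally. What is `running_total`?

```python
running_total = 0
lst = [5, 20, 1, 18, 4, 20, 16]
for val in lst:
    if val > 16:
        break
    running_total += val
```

Let's trace through this code step by step.

Initialize: running_total = 0
Initialize: lst = [5, 20, 1, 18, 4, 20, 16]
Entering loop: for val in lst:

After execution: running_total = 5
5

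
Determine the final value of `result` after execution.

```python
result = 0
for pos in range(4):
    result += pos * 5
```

Let's trace through this code step by step.

Initialize: result = 0
Entering loop: for pos in range(4):

After execution: result = 30
30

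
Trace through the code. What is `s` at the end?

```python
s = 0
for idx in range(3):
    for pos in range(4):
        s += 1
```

Let's trace through this code step by step.

Initialize: s = 0
Entering loop: for idx in range(3):

After execution: s = 12
12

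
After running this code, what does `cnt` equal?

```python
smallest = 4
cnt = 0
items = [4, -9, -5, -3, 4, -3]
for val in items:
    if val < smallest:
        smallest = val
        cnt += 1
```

Let's trace through this code step by step.

Initialize: smallest = 4
Initialize: cnt = 0
Initialize: items = [4, -9, -5, -3, 4, -3]
Entering loop: for val in items:

After execution: cnt = 1
1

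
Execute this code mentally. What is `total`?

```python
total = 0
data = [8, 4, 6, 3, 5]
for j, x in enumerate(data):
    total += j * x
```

Let's trace through this code step by step.

Initialize: total = 0
Initialize: data = [8, 4, 6, 3, 5]
Entering loop: for j, x in enumerate(data):

After execution: total = 45
45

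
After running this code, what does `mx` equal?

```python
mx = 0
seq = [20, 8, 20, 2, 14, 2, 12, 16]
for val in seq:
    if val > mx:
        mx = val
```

Let's trace through this code step by step.

Initialize: mx = 0
Initialize: seq = [20, 8, 20, 2, 14, 2, 12, 16]
Entering loop: for val in seq:

After execution: mx = 20
20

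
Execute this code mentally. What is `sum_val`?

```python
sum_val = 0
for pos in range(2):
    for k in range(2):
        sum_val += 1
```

Let's trace through this code step by step.

Initialize: sum_val = 0
Entering loop: for pos in range(2):

After execution: sum_val = 4
4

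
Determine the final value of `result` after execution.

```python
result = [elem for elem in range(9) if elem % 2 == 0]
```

Let's trace through this code step by step.

Initialize: result = [elem for elem in range(9) if elem % 2 == 0]

After execution: result = [0, 2, 4, 6, 8]
[0, 2, 4, 6, 8]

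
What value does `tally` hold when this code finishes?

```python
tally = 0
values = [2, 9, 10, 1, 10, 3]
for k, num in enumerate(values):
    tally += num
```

Let's trace through this code step by step.

Initialize: tally = 0
Initialize: values = [2, 9, 10, 1, 10, 3]
Entering loop: for k, num in enumerate(values):

After execution: tally = 35
35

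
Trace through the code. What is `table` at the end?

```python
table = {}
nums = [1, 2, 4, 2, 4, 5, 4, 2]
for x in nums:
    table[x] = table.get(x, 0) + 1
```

Let's trace through this code step by step.

Initialize: table = {}
Initialize: nums = [1, 2, 4, 2, 4, 5, 4, 2]
Entering loop: for x in nums:

After execution: table = {1: 1, 2: 3, 4: 3, 5: 1}
{1: 1, 2: 3, 4: 3, 5: 1}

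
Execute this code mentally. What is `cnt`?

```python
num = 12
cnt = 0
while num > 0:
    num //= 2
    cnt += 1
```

Let's trace through this code step by step.

Initialize: num = 12
Initialize: cnt = 0
Entering loop: while num > 0:

After execution: cnt = 4
4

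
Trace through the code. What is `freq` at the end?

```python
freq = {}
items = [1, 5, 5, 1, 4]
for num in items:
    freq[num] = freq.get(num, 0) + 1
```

Let's trace through this code step by step.

Initialize: freq = {}
Initialize: items = [1, 5, 5, 1, 4]
Entering loop: for num in items:

After execution: freq = {1: 2, 5: 2, 4: 1}
{1: 2, 5: 2, 4: 1}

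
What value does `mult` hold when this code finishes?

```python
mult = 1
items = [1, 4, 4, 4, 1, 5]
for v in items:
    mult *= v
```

Let's trace through this code step by step.

Initialize: mult = 1
Initialize: items = [1, 4, 4, 4, 1, 5]
Entering loop: for v in items:

After execution: mult = 320
320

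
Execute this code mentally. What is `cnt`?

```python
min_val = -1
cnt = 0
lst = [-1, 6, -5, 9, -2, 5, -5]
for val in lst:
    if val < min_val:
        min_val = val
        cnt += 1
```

Let's trace through this code step by step.

Initialize: min_val = -1
Initialize: cnt = 0
Initialize: lst = [-1, 6, -5, 9, -2, 5, -5]
Entering loop: for val in lst:

After execution: cnt = 1
1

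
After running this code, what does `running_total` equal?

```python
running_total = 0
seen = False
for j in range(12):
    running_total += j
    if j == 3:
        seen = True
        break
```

Let's trace through this code step by step.

Initialize: running_total = 0
Initialize: seen = False
Entering loop: for j in range(12):

After execution: running_total = 6
6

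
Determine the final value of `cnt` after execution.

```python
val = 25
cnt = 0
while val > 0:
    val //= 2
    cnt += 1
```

Let's trace through this code step by step.

Initialize: val = 25
Initialize: cnt = 0
Entering loop: while val > 0:

After execution: cnt = 5
5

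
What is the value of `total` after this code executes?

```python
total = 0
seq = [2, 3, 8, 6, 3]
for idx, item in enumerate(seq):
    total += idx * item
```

Let's trace through this code step by step.

Initialize: total = 0
Initialize: seq = [2, 3, 8, 6, 3]
Entering loop: for idx, item in enumerate(seq):

After execution: total = 49
49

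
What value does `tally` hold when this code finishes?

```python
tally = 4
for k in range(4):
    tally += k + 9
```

Let's trace through this code step by step.

Initialize: tally = 4
Entering loop: for k in range(4):

After execution: tally = 46
46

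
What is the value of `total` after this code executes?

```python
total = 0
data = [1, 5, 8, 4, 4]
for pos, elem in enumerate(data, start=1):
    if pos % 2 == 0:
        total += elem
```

Let's trace through this code step by step.

Initialize: total = 0
Initialize: data = [1, 5, 8, 4, 4]
Entering loop: for pos, elem in enumerate(data, start=1):

After execution: total = 9
9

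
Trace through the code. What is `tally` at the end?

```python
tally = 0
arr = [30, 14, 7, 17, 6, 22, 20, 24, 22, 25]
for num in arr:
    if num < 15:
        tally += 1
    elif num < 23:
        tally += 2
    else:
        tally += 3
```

Let's trace through this code step by step.

Initialize: tally = 0
Initialize: arr = [30, 14, 7, 17, 6, 22, 20, 24, 22, 25]
Entering loop: for num in arr:

After execution: tally = 20
20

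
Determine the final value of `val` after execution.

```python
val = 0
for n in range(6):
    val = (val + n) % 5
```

Let's trace through this code step by step.

Initialize: val = 0
Entering loop: for n in range(6):

After execution: val = 0
0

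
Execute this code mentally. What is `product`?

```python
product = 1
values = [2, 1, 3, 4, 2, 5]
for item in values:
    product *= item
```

Let's trace through this code step by step.

Initialize: product = 1
Initialize: values = [2, 1, 3, 4, 2, 5]
Entering loop: for item in values:

After execution: product = 240
240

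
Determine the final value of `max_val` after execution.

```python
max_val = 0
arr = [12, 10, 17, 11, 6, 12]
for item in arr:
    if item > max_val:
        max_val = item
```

Let's trace through this code step by step.

Initialize: max_val = 0
Initialize: arr = [12, 10, 17, 11, 6, 12]
Entering loop: for item in arr:

After execution: max_val = 17
17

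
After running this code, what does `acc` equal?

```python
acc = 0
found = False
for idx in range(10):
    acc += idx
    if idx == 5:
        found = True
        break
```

Let's trace through this code step by step.

Initialize: acc = 0
Initialize: found = False
Entering loop: for idx in range(10):

After execution: acc = 15
15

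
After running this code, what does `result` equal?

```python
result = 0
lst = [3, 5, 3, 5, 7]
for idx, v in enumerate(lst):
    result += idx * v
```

Let's trace through this code step by step.

Initialize: result = 0
Initialize: lst = [3, 5, 3, 5, 7]
Entering loop: for idx, v in enumerate(lst):

After execution: result = 54
54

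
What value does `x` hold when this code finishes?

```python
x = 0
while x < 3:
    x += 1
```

Let's trace through this code step by step.

Initialize: x = 0
Entering loop: while x < 3:

After execution: x = 3
3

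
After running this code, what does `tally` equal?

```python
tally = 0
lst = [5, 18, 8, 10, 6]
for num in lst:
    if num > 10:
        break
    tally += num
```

Let's trace through this code step by step.

Initialize: tally = 0
Initialize: lst = [5, 18, 8, 10, 6]
Entering loop: for num in lst:

After execution: tally = 5
5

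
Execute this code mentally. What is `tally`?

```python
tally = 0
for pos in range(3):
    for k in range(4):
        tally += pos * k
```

Let's trace through this code step by step.

Initialize: tally = 0
Entering loop: for pos in range(3):

After execution: tally = 18
18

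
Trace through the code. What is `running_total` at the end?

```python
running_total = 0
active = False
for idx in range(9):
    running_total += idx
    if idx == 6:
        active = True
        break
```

Let's trace through this code step by step.

Initialize: running_total = 0
Initialize: active = False
Entering loop: for idx in range(9):

After execution: running_total = 21
21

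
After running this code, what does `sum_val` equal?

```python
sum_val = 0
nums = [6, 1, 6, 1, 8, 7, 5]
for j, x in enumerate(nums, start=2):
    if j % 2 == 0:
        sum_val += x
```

Let's trace through this code step by step.

Initialize: sum_val = 0
Initialize: nums = [6, 1, 6, 1, 8, 7, 5]
Entering loop: for j, x in enumerate(nums, start=2):

After execution: sum_val = 25
25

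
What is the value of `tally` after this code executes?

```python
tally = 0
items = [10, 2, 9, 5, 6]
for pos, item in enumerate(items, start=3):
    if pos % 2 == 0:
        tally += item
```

Let's trace through this code step by step.

Initialize: tally = 0
Initialize: items = [10, 2, 9, 5, 6]
Entering loop: for pos, item in enumerate(items, start=3):

After execution: tally = 7
7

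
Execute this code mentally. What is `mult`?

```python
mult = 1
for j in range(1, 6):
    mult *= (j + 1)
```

Let's trace through this code step by step.

Initialize: mult = 1
Entering loop: for j in range(1, 6):

After execution: mult = 720
720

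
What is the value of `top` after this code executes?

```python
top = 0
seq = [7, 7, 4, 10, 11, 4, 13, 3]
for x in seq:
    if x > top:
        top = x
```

Let's trace through this code step by step.

Initialize: top = 0
Initialize: seq = [7, 7, 4, 10, 11, 4, 13, 3]
Entering loop: for x in seq:

After execution: top = 13
13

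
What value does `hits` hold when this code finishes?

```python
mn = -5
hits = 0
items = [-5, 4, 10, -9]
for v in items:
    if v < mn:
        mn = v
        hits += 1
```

Let's trace through this code step by step.

Initialize: mn = -5
Initialize: hits = 0
Initialize: items = [-5, 4, 10, -9]
Entering loop: for v in items:

After execution: hits = 1
1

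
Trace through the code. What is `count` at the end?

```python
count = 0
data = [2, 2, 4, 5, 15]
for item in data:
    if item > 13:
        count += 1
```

Let's trace through this code step by step.

Initialize: count = 0
Initialize: data = [2, 2, 4, 5, 15]
Entering loop: for item in data:

After execution: count = 1
1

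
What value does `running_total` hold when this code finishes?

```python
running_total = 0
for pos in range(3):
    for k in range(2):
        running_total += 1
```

Let's trace through this code step by step.

Initialize: running_total = 0
Entering loop: for pos in range(3):

After execution: running_total = 6
6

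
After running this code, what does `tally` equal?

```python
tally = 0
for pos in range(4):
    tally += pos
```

Let's trace through this code step by step.

Initialize: tally = 0
Entering loop: for pos in range(4):

After execution: tally = 6
6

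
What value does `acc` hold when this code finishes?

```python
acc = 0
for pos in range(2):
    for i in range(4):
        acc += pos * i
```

Let's trace through this code step by step.

Initialize: acc = 0
Entering loop: for pos in range(2):

After execution: acc = 6
6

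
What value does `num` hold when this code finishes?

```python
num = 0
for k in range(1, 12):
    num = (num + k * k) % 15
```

Let's trace through this code step by step.

Initialize: num = 0
Entering loop: for k in range(1, 12):

After execution: num = 11
11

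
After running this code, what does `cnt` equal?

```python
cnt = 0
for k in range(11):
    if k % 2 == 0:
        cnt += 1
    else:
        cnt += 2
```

Let's trace through this code step by step.

Initialize: cnt = 0
Entering loop: for k in range(11):

After execution: cnt = 16
16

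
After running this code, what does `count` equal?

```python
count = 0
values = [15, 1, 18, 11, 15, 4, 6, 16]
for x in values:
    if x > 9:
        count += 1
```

Let's trace through this code step by step.

Initialize: count = 0
Initialize: values = [15, 1, 18, 11, 15, 4, 6, 16]
Entering loop: for x in values:

After execution: count = 5
5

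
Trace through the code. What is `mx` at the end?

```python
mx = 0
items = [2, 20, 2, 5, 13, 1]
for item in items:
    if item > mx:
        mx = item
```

Let's trace through this code step by step.

Initialize: mx = 0
Initialize: items = [2, 20, 2, 5, 13, 1]
Entering loop: for item in items:

After execution: mx = 20
20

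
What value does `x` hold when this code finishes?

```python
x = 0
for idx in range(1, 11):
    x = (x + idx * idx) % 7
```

Let's trace through this code step by step.

Initialize: x = 0
Entering loop: for idx in range(1, 11):

After execution: x = 0
0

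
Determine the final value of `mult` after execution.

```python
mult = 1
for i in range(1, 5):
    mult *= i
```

Let's trace through this code step by step.

Initialize: mult = 1
Entering loop: for i in range(1, 5):

After execution: mult = 24
24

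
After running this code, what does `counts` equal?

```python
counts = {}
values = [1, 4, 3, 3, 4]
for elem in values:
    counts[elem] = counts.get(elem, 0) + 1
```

Let's trace through this code step by step.

Initialize: counts = {}
Initialize: values = [1, 4, 3, 3, 4]
Entering loop: for elem in values:

After execution: counts = {1: 1, 4: 2, 3: 2}
{1: 1, 4: 2, 3: 2}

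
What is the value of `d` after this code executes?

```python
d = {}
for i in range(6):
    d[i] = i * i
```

Let's trace through this code step by step.

Initialize: d = {}
Entering loop: for i in range(6):

After execution: d = {0: 0, 1: 1, 2: 4, 3: 9, 4: 16, 5: 25}
{0: 0, 1: 1, 2: 4, 3: 9, 4: 16, 5: 25}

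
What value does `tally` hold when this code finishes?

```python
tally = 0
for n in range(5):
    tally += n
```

Let's trace through this code step by step.

Initialize: tally = 0
Entering loop: for n in range(5):

After execution: tally = 10
10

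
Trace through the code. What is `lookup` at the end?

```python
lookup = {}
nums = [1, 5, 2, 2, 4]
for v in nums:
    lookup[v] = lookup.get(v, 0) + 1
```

Let's trace through this code step by step.

Initialize: lookup = {}
Initialize: nums = [1, 5, 2, 2, 4]
Entering loop: for v in nums:

After execution: lookup = {1: 1, 5: 1, 2: 2, 4: 1}
{1: 1, 5: 1, 2: 2, 4: 1}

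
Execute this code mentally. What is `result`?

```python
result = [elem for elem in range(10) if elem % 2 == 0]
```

Let's trace through this code step by step.

Initialize: result = [elem for elem in range(10) if elem % 2 == 0]

After execution: result = [0, 2, 4, 6, 8]
[0, 2, 4, 6, 8]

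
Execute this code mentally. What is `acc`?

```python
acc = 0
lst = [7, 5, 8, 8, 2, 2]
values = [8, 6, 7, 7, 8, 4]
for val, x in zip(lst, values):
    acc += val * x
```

Let's trace through this code step by step.

Initialize: acc = 0
Initialize: lst = [7, 5, 8, 8, 2, 2]
Initialize: values = [8, 6, 7, 7, 8, 4]
Entering loop: for val, x in zip(lst, values):

After execution: acc = 222
222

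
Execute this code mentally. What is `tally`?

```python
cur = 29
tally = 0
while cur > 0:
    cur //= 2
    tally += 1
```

Let's trace through this code step by step.

Initialize: cur = 29
Initialize: tally = 0
Entering loop: while cur > 0:

After execution: tally = 5
5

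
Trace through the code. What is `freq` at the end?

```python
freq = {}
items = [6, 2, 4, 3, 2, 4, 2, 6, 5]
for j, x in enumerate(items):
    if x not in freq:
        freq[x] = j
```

Let's trace through this code step by step.

Initialize: freq = {}
Initialize: items = [6, 2, 4, 3, 2, 4, 2, 6, 5]
Entering loop: for j, x in enumerate(items):

After execution: freq = {6: 0, 2: 1, 4: 2, 3: 3, 5: 8}
{6: 0, 2: 1, 4: 2, 3: 3, 5: 8}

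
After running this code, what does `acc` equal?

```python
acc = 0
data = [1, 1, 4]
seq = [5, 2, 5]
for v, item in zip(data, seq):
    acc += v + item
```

Let's trace through this code step by step.

Initialize: acc = 0
Initialize: data = [1, 1, 4]
Initialize: seq = [5, 2, 5]
Entering loop: for v, item in zip(data, seq):

After execution: acc = 18
18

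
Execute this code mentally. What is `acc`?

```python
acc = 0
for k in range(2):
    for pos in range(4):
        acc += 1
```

Let's trace through this code step by step.

Initialize: acc = 0
Entering loop: for k in range(2):

After execution: acc = 8
8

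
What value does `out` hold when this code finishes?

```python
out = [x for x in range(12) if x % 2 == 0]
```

Let's trace through this code step by step.

Initialize: out = [x for x in range(12) if x % 2 == 0]

After execution: out = [0, 2, 4, 6, 8, 10]
[0, 2, 4, 6, 8, 10]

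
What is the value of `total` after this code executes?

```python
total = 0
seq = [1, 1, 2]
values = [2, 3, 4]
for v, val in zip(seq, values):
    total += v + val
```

Let's trace through this code step by step.

Initialize: total = 0
Initialize: seq = [1, 1, 2]
Initialize: values = [2, 3, 4]
Entering loop: for v, val in zip(seq, values):

After execution: total = 13
13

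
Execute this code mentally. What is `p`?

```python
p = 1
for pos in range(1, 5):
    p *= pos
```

Let's trace through this code step by step.

Initialize: p = 1
Entering loop: for pos in range(1, 5):

After execution: p = 24
24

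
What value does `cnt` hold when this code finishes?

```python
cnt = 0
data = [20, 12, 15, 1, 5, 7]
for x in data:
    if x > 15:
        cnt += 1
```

Let's trace through this code step by step.

Initialize: cnt = 0
Initialize: data = [20, 12, 15, 1, 5, 7]
Entering loop: for x in data:

After execution: cnt = 1
1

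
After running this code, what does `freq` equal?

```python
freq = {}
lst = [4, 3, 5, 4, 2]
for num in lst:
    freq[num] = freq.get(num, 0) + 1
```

Let's trace through this code step by step.

Initialize: freq = {}
Initialize: lst = [4, 3, 5, 4, 2]
Entering loop: for num in lst:

After execution: freq = {4: 2, 3: 1, 5: 1, 2: 1}
{4: 2, 3: 1, 5: 1, 2: 1}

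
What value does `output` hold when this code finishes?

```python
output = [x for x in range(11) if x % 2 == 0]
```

Let's trace through this code step by step.

Initialize: output = [x for x in range(11) if x % 2 == 0]

After execution: output = [0, 2, 4, 6, 8, 10]
[0, 2, 4, 6, 8, 10]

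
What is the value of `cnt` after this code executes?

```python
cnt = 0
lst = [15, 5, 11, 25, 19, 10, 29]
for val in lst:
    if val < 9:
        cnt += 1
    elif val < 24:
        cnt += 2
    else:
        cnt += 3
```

Let's trace through this code step by step.

Initialize: cnt = 0
Initialize: lst = [15, 5, 11, 25, 19, 10, 29]
Entering loop: for val in lst:

After execution: cnt = 15
15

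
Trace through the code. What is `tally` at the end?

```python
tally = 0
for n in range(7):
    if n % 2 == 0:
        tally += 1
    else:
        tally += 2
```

Let's trace through this code step by step.

Initialize: tally = 0
Entering loop: for n in range(7):

After execution: tally = 10
10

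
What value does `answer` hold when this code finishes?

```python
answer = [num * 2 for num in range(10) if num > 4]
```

Let's trace through this code step by step.

Initialize: answer = [num * 2 for num in range(10) if num > 4]

After execution: answer = [10, 12, 14, 16, 18]
[10, 12, 14, 16, 18]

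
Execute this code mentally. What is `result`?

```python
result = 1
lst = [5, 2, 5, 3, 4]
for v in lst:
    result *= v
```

Let's trace through this code step by step.

Initialize: result = 1
Initialize: lst = [5, 2, 5, 3, 4]
Entering loop: for v in lst:

After execution: result = 600
600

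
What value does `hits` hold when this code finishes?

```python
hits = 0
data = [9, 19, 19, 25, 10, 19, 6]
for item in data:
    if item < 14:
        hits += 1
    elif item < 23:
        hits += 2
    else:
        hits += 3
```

Let's trace through this code step by step.

Initialize: hits = 0
Initialize: data = [9, 19, 19, 25, 10, 19, 6]
Entering loop: for item in data:

After execution: hits = 12
12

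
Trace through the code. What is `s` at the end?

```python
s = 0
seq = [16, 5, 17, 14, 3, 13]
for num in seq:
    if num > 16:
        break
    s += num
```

Let's trace through this code step by step.

Initialize: s = 0
Initialize: seq = [16, 5, 17, 14, 3, 13]
Entering loop: for num in seq:

After execution: s = 21
21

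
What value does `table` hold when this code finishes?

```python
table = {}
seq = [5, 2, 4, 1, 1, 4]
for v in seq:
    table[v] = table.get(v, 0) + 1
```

Let's trace through this code step by step.

Initialize: table = {}
Initialize: seq = [5, 2, 4, 1, 1, 4]
Entering loop: for v in seq:

After execution: table = {5: 1, 2: 1, 4: 2, 1: 2}
{5: 1, 2: 1, 4: 2, 1: 2}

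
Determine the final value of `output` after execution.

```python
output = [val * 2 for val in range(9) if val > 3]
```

Let's trace through this code step by step.

Initialize: output = [val * 2 for val in range(9) if val > 3]

After execution: output = [8, 10, 12, 14, 16]
[8, 10, 12, 14, 16]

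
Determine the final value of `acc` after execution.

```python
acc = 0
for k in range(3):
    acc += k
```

Let's trace through this code step by step.

Initialize: acc = 0
Entering loop: for k in range(3):

After execution: acc = 3
3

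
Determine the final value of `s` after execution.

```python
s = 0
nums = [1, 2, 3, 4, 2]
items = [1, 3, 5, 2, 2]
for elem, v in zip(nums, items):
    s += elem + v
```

Let's trace through this code step by step.

Initialize: s = 0
Initialize: nums = [1, 2, 3, 4, 2]
Initialize: items = [1, 3, 5, 2, 2]
Entering loop: for elem, v in zip(nums, items):

After execution: s = 25
25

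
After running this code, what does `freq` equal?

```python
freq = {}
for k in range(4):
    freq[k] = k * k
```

Let's trace through this code step by step.

Initialize: freq = {}
Entering loop: for k in range(4):

After execution: freq = {0: 0, 1: 1, 2: 4, 3: 9}
{0: 0, 1: 1, 2: 4, 3: 9}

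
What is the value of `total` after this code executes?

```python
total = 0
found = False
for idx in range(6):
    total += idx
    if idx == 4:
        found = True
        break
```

Let's trace through this code step by step.

Initialize: total = 0
Initialize: found = False
Entering loop: for idx in range(6):

After execution: total = 10
10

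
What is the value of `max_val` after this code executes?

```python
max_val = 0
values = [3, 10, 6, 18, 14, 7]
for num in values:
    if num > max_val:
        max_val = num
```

Let's trace through this code step by step.

Initialize: max_val = 0
Initialize: values = [3, 10, 6, 18, 14, 7]
Entering loop: for num in values:

After execution: max_val = 18
18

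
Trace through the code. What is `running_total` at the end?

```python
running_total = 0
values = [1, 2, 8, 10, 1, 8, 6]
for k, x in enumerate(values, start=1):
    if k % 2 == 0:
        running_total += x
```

Let's trace through this code step by step.

Initialize: running_total = 0
Initialize: values = [1, 2, 8, 10, 1, 8, 6]
Entering loop: for k, x in enumerate(values, start=1):

After execution: running_total = 20
20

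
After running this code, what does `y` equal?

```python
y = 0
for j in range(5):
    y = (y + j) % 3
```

Let's trace through this code step by step.

Initialize: y = 0
Entering loop: for j in range(5):

After execution: y = 1
1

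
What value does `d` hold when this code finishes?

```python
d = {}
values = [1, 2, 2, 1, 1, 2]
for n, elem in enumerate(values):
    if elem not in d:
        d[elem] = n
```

Let's trace through this code step by step.

Initialize: d = {}
Initialize: values = [1, 2, 2, 1, 1, 2]
Entering loop: for n, elem in enumerate(values):

After execution: d = {1: 0, 2: 1}
{1: 0, 2: 1}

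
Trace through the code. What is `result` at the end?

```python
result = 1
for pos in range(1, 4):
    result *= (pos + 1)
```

Let's trace through this code step by step.

Initialize: result = 1
Entering loop: for pos in range(1, 4):

After execution: result = 24
24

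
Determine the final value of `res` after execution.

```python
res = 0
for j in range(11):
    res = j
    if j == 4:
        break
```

Let's trace through this code step by step.

Initialize: res = 0
Entering loop: for j in range(11):

After execution: res = 4
4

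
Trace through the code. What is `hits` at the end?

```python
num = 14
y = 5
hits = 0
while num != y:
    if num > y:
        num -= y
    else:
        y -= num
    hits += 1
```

Let's trace through this code step by step.

Initialize: num = 14
Initialize: y = 5
Initialize: hits = 0
Entering loop: while num != y:

After execution: hits = 6
6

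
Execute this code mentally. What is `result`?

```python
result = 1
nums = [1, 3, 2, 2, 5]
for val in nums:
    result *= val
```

Let's trace through this code step by step.

Initialize: result = 1
Initialize: nums = [1, 3, 2, 2, 5]
Entering loop: for val in nums:

After execution: result = 60
60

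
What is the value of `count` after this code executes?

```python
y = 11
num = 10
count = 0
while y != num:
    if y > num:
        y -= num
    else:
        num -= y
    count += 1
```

Let's trace through this code step by step.

Initialize: y = 11
Initialize: num = 10
Initialize: count = 0
Entering loop: while y != num:

After execution: count = 10
10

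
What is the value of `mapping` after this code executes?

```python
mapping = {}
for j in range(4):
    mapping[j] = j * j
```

Let's trace through this code step by step.

Initialize: mapping = {}
Entering loop: for j in range(4):

After execution: mapping = {0: 0, 1: 1, 2: 4, 3: 9}
{0: 0, 1: 1, 2: 4, 3: 9}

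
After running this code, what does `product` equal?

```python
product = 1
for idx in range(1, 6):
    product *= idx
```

Let's trace through this code step by step.

Initialize: product = 1
Entering loop: for idx in range(1, 6):

After execution: product = 120
120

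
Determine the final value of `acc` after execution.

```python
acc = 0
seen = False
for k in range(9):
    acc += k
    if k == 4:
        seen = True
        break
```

Let's trace through this code step by step.

Initialize: acc = 0
Initialize: seen = False
Entering loop: for k in range(9):

After execution: acc = 10
10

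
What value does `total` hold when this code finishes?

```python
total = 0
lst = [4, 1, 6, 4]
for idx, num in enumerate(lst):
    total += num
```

Let's trace through this code step by step.

Initialize: total = 0
Initialize: lst = [4, 1, 6, 4]
Entering loop: for idx, num in enumerate(lst):

After execution: total = 15
15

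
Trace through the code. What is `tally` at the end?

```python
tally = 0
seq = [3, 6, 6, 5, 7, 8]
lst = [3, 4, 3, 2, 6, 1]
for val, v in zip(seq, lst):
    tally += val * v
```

Let's trace through this code step by step.

Initialize: tally = 0
Initialize: seq = [3, 6, 6, 5, 7, 8]
Initialize: lst = [3, 4, 3, 2, 6, 1]
Entering loop: for val, v in zip(seq, lst):

After execution: tally = 111
111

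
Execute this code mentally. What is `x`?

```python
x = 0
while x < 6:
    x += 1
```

Let's trace through this code step by step.

Initialize: x = 0
Entering loop: while x < 6:

After execution: x = 6
6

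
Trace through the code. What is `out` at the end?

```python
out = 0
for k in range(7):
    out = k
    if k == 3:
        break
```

Let's trace through this code step by step.

Initialize: out = 0
Entering loop: for k in range(7):

After execution: out = 3
3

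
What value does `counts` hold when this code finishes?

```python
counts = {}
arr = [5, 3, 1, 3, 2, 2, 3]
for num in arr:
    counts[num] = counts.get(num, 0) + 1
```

Let's trace through this code step by step.

Initialize: counts = {}
Initialize: arr = [5, 3, 1, 3, 2, 2, 3]
Entering loop: for num in arr:

After execution: counts = {5: 1, 3: 3, 1: 1, 2: 2}
{5: 1, 3: 3, 1: 1, 2: 2}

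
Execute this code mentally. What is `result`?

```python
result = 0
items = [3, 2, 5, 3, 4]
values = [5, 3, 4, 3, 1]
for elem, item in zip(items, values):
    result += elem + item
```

Let's trace through this code step by step.

Initialize: result = 0
Initialize: items = [3, 2, 5, 3, 4]
Initialize: values = [5, 3, 4, 3, 1]
Entering loop: for elem, item in zip(items, values):

After execution: result = 33
33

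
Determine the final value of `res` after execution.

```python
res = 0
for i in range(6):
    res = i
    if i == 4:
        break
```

Let's trace through this code step by step.

Initialize: res = 0
Entering loop: for i in range(6):

After execution: res = 4
4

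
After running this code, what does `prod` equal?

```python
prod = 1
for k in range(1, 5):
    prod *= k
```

Let's trace through this code step by step.

Initialize: prod = 1
Entering loop: for k in range(1, 5):

After execution: prod = 24
24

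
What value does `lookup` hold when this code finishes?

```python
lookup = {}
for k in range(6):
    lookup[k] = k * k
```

Let's trace through this code step by step.

Initialize: lookup = {}
Entering loop: for k in range(6):

After execution: lookup = {0: 0, 1: 1, 2: 4, 3: 9, 4: 16, 5: 25}
{0: 0, 1: 1, 2: 4, 3: 9, 4: 16, 5: 25}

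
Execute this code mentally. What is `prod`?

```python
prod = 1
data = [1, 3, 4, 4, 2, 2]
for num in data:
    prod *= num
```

Let's trace through this code step by step.

Initialize: prod = 1
Initialize: data = [1, 3, 4, 4, 2, 2]
Entering loop: for num in data:

After execution: prod = 192
192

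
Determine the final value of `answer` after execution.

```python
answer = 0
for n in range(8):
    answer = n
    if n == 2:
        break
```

Let's trace through this code step by step.

Initialize: answer = 0
Entering loop: for n in range(8):

After execution: answer = 2
2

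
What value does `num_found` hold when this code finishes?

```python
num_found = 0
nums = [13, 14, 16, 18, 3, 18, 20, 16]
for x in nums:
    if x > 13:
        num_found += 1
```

Let's trace through this code step by step.

Initialize: num_found = 0
Initialize: nums = [13, 14, 16, 18, 3, 18, 20, 16]
Entering loop: for x in nums:

After execution: num_found = 6
6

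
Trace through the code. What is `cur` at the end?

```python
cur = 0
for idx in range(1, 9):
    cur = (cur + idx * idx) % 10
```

Let's trace through this code step by step.

Initialize: cur = 0
Entering loop: for idx in range(1, 9):

After execution: cur = 4
4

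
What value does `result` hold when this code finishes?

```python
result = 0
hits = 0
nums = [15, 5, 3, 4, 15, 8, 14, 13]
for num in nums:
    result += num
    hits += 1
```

Let's trace through this code step by step.

Initialize: result = 0
Initialize: hits = 0
Initialize: nums = [15, 5, 3, 4, 15, 8, 14, 13]
Entering loop: for num in nums:

After execution: result = 77
77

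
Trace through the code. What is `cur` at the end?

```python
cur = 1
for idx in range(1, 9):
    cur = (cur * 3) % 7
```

Let's trace through this code step by step.

Initialize: cur = 1
Entering loop: for idx in range(1, 9):

After execution: cur = 2
2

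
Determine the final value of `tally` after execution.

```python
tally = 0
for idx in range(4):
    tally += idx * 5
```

Let's trace through this code step by step.

Initialize: tally = 0
Entering loop: for idx in range(4):

After execution: tally = 30
30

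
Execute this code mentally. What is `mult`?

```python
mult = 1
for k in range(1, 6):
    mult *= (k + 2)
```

Let's trace through this code step by step.

Initialize: mult = 1
Entering loop: for k in range(1, 6):

After execution: mult = 2520
2520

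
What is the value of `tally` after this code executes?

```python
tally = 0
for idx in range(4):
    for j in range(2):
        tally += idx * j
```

Let's trace through this code step by step.

Initialize: tally = 0
Entering loop: for idx in range(4):

After execution: tally = 6
6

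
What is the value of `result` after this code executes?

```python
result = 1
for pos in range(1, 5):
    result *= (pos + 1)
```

Let's trace through this code step by step.

Initialize: result = 1
Entering loop: for pos in range(1, 5):

After execution: result = 120
120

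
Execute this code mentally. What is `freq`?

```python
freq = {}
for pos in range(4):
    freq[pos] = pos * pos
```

Let's trace through this code step by step.

Initialize: freq = {}
Entering loop: for pos in range(4):

After execution: freq = {0: 0, 1: 1, 2: 4, 3: 9}
{0: 0, 1: 1, 2: 4, 3: 9}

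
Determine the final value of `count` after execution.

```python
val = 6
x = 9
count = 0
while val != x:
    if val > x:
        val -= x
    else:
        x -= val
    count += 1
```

Let's trace through this code step by step.

Initialize: val = 6
Initialize: x = 9
Initialize: count = 0
Entering loop: while val != x:

After execution: count = 2
2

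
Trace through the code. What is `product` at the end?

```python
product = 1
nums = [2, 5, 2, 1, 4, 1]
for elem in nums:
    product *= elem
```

Let's trace through this code step by step.

Initialize: product = 1
Initialize: nums = [2, 5, 2, 1, 4, 1]
Entering loop: for elem in nums:

After execution: product = 80
80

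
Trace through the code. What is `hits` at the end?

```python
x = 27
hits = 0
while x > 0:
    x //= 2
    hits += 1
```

Let's trace through this code step by step.

Initialize: x = 27
Initialize: hits = 0
Entering loop: while x > 0:

After execution: hits = 5
5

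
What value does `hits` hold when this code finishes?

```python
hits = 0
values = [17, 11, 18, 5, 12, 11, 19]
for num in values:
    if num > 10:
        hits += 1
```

Let's trace through this code step by step.

Initialize: hits = 0
Initialize: values = [17, 11, 18, 5, 12, 11, 19]
Entering loop: for num in values:

After execution: hits = 6
6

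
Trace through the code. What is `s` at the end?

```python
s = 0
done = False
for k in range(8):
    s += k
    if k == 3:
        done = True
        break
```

Let's trace through this code step by step.

Initialize: s = 0
Initialize: done = False
Entering loop: for k in range(8):

After execution: s = 6
6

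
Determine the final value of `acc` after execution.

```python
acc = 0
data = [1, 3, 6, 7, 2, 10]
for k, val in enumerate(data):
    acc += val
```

Let's trace through this code step by step.

Initialize: acc = 0
Initialize: data = [1, 3, 6, 7, 2, 10]
Entering loop: for k, val in enumerate(data):

After execution: acc = 29
29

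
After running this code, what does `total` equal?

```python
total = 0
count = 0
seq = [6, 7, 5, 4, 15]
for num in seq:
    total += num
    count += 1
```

Let's trace through this code step by step.

Initialize: total = 0
Initialize: count = 0
Initialize: seq = [6, 7, 5, 4, 15]
Entering loop: for num in seq:

After execution: total = 37
37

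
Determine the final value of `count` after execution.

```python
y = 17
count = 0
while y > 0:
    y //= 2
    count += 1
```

Let's trace through this code step by step.

Initialize: y = 17
Initialize: count = 0
Entering loop: while y > 0:

After execution: count = 5
5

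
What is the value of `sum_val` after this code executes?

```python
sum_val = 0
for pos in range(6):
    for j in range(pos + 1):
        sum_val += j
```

Let's trace through this code step by step.

Initialize: sum_val = 0
Entering loop: for pos in range(6):

After execution: sum_val = 35
35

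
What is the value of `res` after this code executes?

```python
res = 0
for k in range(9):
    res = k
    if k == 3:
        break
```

Let's trace through this code step by step.

Initialize: res = 0
Entering loop: for k in range(9):

After execution: res = 3
3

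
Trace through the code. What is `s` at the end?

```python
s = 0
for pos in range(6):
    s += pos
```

Let's trace through this code step by step.

Initialize: s = 0
Entering loop: for pos in range(6):

After execution: s = 15
15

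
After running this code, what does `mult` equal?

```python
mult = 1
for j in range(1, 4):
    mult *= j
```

Let's trace through this code step by step.

Initialize: mult = 1
Entering loop: for j in range(1, 4):

After execution: mult = 6
6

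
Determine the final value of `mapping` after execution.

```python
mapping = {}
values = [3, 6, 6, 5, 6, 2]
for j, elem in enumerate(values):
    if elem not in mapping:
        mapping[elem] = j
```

Let's trace through this code step by step.

Initialize: mapping = {}
Initialize: values = [3, 6, 6, 5, 6, 2]
Entering loop: for j, elem in enumerate(values):

After execution: mapping = {3: 0, 6: 1, 5: 3, 2: 5}
{3: 0, 6: 1, 5: 3, 2: 5}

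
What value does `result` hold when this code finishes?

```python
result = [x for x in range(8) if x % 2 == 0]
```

Let's trace through this code step by step.

Initialize: result = [x for x in range(8) if x % 2 == 0]

After execution: result = [0, 2, 4, 6]
[0, 2, 4, 6]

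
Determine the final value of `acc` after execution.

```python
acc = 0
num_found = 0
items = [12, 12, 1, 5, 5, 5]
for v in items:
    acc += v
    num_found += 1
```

Let's trace through this code step by step.

Initialize: acc = 0
Initialize: num_found = 0
Initialize: items = [12, 12, 1, 5, 5, 5]
Entering loop: for v in items:

After execution: acc = 40
40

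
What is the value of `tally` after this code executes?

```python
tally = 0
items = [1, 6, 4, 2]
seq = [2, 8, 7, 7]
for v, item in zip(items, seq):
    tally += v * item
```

Let's trace through this code step by step.

Initialize: tally = 0
Initialize: items = [1, 6, 4, 2]
Initialize: seq = [2, 8, 7, 7]
Entering loop: for v, item in zip(items, seq):

After execution: tally = 92
92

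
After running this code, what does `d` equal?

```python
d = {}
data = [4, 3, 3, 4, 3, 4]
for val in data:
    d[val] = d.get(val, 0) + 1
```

Let's trace through this code step by step.

Initialize: d = {}
Initialize: data = [4, 3, 3, 4, 3, 4]
Entering loop: for val in data:

After execution: d = {4: 3, 3: 3}
{4: 3, 3: 3}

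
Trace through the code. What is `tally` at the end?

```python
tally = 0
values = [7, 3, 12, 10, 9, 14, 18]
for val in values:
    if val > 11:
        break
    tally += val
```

Let's trace through this code step by step.

Initialize: tally = 0
Initialize: values = [7, 3, 12, 10, 9, 14, 18]
Entering loop: for val in values:

After execution: tally = 10
10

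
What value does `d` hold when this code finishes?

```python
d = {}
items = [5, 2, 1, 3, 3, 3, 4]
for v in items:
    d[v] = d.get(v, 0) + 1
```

Let's trace through this code step by step.

Initialize: d = {}
Initialize: items = [5, 2, 1, 3, 3, 3, 4]
Entering loop: for v in items:

After execution: d = {5: 1, 2: 1, 1: 1, 3: 3, 4: 1}
{5: 1, 2: 1, 1: 1, 3: 3, 4: 1}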